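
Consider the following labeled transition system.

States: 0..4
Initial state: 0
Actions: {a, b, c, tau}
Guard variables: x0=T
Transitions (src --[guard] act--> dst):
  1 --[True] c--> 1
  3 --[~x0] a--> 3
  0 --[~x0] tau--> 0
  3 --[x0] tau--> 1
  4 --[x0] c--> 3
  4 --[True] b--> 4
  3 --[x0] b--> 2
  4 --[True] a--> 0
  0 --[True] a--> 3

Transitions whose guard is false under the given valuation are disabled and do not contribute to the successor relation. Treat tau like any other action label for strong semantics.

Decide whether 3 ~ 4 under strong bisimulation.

Answer: NOT BISIMILAR

Analysis:
Bisimulation quotient by refinement:
  π0 = {{0,1,2,3,4}}
  π1 = {{0},{1},{2},{3},{4}}
stable after 2 split(s): 5 block(s)
[3]={3}  [4]={4}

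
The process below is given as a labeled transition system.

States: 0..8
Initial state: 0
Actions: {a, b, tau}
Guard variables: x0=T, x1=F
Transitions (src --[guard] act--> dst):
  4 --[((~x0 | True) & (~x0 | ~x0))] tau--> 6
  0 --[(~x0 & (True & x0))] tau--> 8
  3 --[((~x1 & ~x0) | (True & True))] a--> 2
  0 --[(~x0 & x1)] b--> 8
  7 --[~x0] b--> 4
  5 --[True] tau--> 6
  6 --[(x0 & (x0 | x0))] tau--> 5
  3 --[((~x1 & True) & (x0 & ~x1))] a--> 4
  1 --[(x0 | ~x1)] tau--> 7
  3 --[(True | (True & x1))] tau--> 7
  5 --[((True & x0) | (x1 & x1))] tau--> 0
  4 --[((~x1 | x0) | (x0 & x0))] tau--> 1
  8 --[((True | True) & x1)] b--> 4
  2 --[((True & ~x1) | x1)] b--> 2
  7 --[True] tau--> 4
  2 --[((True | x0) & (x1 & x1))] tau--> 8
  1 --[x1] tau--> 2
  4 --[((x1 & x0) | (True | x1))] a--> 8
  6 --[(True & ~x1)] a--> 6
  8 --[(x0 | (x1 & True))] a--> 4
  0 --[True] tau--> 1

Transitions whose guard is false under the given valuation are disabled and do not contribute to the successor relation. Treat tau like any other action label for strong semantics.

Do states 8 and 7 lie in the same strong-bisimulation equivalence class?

Refine partition for ~:
  round 0: {{0,1,2,3,4,5,6,7,8}}
  round 1: {{0,1,5,7},{2},{3,4,6},{8}}
  round 2: {{0,1},{2},{3},{4},{5},{6},{7},{8}}
  round 3: {{0},{1},{2},{3},{4},{5},{6},{7},{8}}
Fixed point at round 4; 9 class(es).
[8]={8}  [7]={7}

Answer: NOT BISIMILAR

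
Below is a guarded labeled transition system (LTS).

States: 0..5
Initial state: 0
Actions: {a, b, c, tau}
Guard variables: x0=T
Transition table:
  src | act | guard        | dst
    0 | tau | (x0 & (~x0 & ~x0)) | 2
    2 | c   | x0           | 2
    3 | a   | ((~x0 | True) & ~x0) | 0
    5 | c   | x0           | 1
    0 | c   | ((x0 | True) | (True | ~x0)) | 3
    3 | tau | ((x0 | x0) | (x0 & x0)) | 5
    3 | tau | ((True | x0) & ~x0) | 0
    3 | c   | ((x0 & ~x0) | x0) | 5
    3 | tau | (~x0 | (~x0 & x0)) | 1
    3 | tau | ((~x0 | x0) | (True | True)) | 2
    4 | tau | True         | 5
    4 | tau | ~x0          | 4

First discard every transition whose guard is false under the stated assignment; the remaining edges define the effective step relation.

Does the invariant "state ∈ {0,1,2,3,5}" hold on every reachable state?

Allowed set {0,1,2,3,5}
R = {0,1,2,3,5}
  0: ✓
  1: ✓
  2: ✓
  3: ✓
  5: ✓

Answer: INVARIANT HOLDS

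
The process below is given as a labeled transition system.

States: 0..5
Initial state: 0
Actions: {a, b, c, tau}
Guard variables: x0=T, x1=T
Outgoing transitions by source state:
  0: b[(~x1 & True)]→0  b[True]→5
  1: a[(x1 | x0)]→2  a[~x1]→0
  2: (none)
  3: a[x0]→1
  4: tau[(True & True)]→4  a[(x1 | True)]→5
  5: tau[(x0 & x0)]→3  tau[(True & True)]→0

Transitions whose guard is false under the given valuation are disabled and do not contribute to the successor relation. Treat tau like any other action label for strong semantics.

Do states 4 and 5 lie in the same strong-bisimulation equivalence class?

Bisimulation quotient by refinement:
  round 0: {{0,1,2,3,4,5}}
  round 1: {{0},{1,3},{2},{4},{5}}
  round 2: {{0},{1},{2},{3},{4},{5}}
6 equivalence class(es) (converged in 3)
class of 4: {4}; class of 5: {5}

Answer: NOT BISIMILAR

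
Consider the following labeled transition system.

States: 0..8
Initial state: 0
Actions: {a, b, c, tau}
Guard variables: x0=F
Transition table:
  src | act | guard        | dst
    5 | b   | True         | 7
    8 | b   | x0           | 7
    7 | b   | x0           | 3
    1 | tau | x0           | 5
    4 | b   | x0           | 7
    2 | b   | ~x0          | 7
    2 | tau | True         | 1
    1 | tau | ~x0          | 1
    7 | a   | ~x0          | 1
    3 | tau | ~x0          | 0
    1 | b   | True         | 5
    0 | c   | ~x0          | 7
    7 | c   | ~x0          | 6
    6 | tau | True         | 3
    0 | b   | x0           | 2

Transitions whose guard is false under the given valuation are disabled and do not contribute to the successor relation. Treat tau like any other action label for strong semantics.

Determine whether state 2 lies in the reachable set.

Answer: UNREACHABLE

Trace:
10 transition(s) survive guard evaluation.
L0 = {0}
L1 = {7}  now seen {0,7}
L2 = {1,6}  now seen {0,1,6,7}
L3 = {3,5}  now seen {0,1,3,5,6,7}
R = {0,1,3,5,6,7}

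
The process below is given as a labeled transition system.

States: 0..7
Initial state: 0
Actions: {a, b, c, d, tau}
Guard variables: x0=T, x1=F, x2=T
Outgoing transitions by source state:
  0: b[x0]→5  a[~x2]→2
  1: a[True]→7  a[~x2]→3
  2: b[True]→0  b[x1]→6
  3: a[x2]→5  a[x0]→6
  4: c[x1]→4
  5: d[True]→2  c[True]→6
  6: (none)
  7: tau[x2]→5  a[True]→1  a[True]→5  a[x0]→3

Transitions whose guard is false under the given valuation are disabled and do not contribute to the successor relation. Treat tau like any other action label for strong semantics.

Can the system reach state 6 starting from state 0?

Answer: REACHABLE

Working:
Guard filter leaves 11 enabled edge(s).
L0 = {0}
L1 = {5}  now seen {0,5}
L2 = {2,6}  now seen {0,2,5,6}
Reach set: {0,2,5,6}
Path to 6: b·c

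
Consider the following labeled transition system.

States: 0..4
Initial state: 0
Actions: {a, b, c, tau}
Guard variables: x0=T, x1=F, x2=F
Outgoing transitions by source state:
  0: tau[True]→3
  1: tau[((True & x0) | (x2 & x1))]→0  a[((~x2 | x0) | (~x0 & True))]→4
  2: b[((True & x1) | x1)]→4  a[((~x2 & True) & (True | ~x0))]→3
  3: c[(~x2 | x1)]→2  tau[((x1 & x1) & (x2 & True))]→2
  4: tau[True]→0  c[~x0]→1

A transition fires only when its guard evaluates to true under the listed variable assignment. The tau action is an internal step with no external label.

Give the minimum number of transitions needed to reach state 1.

BFS to 1:
  Layer 0: {0}
  Layer 1: {3}
  Layer 2: {2}
1 never appears.

Answer: UNREACHABLE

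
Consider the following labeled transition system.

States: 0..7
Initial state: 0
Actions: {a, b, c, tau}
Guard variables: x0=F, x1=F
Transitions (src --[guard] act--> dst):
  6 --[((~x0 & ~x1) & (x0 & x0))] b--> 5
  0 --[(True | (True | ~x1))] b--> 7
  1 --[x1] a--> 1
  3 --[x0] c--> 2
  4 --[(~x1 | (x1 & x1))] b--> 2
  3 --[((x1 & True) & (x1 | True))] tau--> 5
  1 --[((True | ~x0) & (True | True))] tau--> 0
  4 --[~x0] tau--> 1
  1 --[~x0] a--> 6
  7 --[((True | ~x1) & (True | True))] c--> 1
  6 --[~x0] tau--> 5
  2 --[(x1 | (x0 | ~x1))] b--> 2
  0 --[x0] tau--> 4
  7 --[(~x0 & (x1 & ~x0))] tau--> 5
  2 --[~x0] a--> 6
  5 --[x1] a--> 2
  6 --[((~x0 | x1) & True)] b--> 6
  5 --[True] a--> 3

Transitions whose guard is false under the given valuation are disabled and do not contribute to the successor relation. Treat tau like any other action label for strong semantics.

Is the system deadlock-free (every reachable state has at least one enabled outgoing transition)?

Reach set: {0,1,3,5,6,7}
  0: b→7  [1 out]
  1: a→6  tau→0  [2 out]
  3: ∅  [STUCK]
  5: a→3  [1 out]
  6: b→6  tau→5  [2 out]
  7: c→1  [1 out]
witness 3: b·c·a·tau·a

Answer: DEADLOCK at state 3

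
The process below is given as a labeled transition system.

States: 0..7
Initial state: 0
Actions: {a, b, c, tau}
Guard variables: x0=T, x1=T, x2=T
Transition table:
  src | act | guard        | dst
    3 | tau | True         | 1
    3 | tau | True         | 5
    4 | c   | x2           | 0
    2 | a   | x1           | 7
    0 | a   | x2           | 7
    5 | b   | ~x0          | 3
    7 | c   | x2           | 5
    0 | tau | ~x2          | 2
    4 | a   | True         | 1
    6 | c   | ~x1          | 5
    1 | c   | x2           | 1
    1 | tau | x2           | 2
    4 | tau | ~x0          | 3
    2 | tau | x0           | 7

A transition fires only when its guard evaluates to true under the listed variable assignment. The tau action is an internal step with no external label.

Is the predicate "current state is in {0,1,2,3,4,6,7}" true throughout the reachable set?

Safe = {0,1,2,3,4,6,7}
Reachable = {0,5,7}
  0: ok
  5: VIOLATES
  7: ok
witness against invariant: a·c → 5

Answer: INVARIANT VIOLATED at state 5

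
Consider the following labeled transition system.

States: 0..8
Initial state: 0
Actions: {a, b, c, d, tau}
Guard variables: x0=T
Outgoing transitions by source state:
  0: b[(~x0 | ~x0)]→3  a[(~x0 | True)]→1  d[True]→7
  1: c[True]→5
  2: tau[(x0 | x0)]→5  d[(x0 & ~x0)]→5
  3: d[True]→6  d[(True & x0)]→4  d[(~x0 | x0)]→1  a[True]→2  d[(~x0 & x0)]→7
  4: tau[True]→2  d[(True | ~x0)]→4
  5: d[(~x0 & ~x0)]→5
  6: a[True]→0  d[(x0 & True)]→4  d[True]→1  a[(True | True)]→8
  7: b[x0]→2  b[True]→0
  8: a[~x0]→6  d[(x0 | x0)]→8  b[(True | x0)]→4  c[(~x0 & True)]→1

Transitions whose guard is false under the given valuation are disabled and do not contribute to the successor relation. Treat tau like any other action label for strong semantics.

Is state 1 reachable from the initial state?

After dropping false guards: 18 live edges.
depth 0: {0}
depth 1: {1,7}  cumulative {0,1,7}
depth 2: {2,5}  cumulative {0,1,2,5,7}
Reach set: {0,1,2,5,7}
witness 1: a

Answer: REACHABLE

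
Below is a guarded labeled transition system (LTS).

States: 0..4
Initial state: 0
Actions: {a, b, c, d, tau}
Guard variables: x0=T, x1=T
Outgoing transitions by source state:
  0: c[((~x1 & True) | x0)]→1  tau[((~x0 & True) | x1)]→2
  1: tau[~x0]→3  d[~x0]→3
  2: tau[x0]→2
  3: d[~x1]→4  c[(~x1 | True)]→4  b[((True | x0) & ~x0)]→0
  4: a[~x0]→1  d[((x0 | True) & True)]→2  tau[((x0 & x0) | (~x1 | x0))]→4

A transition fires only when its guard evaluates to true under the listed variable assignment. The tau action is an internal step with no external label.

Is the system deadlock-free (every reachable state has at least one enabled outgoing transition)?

Answer: DEADLOCK at state 1

Analysis:
Reachable = {0,1,2}
  0: c→1  tau→2  [2 out]
  1: ∅  [no exit]
  2: tau→2  [1 out]
witness 1: c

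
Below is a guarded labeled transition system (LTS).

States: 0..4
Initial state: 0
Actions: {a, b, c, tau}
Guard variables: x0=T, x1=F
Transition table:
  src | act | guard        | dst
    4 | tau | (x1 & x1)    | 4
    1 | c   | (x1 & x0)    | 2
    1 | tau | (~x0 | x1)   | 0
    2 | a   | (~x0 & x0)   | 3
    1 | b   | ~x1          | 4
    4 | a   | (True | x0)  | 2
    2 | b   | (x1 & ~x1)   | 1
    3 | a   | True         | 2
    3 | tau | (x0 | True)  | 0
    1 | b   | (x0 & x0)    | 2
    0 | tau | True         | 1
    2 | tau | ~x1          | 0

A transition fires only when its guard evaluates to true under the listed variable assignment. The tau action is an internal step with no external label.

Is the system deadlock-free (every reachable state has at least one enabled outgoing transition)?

R = {0,1,2,4}
  0: tau→1  [1 exit(s)]
  1: b→2  b→4  [2 exit(s)]
  2: tau→0  [1 exit(s)]
  4: a→2  [1 exit(s)]

Answer: DEADLOCK-FREE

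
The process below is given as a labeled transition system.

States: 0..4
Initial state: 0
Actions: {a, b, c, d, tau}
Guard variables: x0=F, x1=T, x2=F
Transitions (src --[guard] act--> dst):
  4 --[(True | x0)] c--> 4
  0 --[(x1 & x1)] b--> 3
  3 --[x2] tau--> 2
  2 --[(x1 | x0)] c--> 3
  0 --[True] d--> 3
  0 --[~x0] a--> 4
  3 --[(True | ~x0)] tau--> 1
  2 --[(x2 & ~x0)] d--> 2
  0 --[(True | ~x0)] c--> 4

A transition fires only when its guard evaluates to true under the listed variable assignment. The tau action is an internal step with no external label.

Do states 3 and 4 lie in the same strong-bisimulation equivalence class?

Answer: NOT BISIMILAR

Working:
Compute ~ classes (split until stable):
  P[0] = {{0,1,2,3,4}}
  P[1] = {{0},{1},{2,4},{3}}
  P[2] = {{0},{1},{2},{3},{4}}
5 equivalence class(es) (converged in 3)
[3]={3}  [4]={4}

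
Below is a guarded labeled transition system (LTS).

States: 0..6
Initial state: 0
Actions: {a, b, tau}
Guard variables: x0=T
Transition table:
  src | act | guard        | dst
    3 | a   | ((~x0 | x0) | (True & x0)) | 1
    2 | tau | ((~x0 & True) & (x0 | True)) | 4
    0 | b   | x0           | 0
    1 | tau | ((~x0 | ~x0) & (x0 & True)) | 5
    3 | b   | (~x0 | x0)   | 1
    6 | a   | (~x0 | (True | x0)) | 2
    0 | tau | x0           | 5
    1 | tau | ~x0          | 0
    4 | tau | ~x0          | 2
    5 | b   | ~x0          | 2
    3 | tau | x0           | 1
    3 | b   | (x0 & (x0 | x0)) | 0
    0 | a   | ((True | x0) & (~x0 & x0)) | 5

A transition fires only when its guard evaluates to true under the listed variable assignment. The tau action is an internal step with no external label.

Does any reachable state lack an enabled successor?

Answer: DEADLOCK at state 5

Analysis:
Reach set: {0,5}
  0: b→0  tau→5  [deg 2]
  5: ∅  [STUCK]
trace reaching 5: tau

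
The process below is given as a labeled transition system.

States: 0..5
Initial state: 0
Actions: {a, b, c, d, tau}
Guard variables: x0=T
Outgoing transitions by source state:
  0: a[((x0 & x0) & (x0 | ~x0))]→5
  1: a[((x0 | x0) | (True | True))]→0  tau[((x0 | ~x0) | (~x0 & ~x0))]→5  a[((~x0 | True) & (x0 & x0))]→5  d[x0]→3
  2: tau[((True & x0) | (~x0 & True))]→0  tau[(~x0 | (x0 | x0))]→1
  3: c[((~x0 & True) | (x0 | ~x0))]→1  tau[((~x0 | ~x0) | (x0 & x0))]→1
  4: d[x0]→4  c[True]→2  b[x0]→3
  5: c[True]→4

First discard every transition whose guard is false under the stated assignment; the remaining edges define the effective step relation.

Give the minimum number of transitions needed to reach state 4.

Answer: 2

Trace:
BFS to 4:
  Layer 0: {0}
  Layer 1: {5}
  Layer 2: {4}
depth(4)=2, e.g. a·c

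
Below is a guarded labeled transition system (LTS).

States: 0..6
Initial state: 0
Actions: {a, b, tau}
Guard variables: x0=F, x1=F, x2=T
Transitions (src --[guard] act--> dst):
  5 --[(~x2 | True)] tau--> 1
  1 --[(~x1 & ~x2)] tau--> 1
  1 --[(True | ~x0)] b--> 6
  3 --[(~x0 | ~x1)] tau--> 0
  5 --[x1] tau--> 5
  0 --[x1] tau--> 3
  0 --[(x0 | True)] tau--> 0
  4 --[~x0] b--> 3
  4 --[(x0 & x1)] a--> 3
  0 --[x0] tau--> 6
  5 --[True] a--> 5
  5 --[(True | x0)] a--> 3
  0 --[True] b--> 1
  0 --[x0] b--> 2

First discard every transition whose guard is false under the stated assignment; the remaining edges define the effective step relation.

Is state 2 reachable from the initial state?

Answer: UNREACHABLE

Working:
8 transition(s) survive guard evaluation.
Layer 0: {0}
Layer 1: {1}  cumulative {0,1}
Layer 2: {6}  cumulative {0,1,6}
Reach set: {0,1,6}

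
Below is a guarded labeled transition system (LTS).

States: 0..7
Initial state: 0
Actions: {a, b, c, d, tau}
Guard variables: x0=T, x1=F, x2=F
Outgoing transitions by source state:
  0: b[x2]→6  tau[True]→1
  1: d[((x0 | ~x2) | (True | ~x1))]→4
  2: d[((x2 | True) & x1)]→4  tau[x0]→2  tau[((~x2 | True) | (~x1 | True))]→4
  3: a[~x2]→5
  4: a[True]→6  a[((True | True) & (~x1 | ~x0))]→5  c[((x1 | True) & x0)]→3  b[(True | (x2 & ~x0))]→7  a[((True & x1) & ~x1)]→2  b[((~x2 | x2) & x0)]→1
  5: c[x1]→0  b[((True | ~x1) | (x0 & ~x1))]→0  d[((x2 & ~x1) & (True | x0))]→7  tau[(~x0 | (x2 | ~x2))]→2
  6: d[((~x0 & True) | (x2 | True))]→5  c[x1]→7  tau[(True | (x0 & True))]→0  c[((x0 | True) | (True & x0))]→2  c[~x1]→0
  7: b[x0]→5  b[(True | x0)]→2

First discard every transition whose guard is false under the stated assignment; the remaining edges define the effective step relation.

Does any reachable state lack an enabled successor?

Answer: DEADLOCK-FREE

Working:
R = {0,1,2,3,4,5,6,7}
  0: tau→1  [deg 1]
  1: d→4  [deg 1]
  2: tau→2  tau→4  [deg 2]
  3: a→5  [deg 1]
  4: a→5  a→6  b→1  b→7  c→3  [deg 5]
  5: b→0  tau→2  [deg 2]
  6: c→0  c→2  d→5  tau→0  [deg 4]
  7: b→2  b→5  [deg 2]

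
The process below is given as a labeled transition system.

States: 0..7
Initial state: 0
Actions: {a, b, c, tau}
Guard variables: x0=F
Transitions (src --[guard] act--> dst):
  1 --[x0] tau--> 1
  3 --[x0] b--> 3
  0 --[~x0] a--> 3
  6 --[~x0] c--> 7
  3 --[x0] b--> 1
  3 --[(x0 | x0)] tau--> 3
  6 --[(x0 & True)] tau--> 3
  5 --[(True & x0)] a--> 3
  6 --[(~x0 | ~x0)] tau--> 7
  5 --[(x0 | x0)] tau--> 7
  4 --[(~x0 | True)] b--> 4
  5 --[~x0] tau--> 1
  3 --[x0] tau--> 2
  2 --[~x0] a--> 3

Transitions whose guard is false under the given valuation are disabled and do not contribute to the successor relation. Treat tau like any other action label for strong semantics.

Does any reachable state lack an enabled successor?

Answer: DEADLOCK at state 3

Working:
Reachable = {0,3}
  0: a→3  [1 exit(s)]
  3: ∅  [deadlock]
Path to 3: a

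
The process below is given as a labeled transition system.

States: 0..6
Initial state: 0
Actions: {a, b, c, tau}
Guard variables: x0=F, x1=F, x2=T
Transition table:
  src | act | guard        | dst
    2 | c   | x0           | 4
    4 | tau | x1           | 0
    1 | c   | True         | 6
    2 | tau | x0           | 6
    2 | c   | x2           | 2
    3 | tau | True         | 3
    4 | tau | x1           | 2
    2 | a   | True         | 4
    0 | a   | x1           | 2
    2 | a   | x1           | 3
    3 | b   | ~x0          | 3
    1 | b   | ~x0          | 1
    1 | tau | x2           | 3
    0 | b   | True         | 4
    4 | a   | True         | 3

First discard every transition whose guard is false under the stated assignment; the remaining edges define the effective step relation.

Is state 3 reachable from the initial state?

Answer: REACHABLE

Trace:
9 transition(s) survive guard evaluation.
Layer 0: {0}
Layer 1: {4}  now seen {0,4}
Layer 2: {3}  now seen {0,3,4}
R = {0,3,4}
Path to 3: b·a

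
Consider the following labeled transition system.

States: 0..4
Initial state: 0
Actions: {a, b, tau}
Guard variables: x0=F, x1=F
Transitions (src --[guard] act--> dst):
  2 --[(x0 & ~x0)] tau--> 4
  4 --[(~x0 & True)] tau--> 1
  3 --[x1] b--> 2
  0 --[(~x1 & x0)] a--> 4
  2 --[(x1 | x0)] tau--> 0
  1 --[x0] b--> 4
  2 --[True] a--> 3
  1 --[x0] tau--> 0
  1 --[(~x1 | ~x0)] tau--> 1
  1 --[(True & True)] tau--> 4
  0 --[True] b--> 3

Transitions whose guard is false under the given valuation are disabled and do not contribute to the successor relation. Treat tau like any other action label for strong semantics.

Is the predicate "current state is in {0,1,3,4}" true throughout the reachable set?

Answer: INVARIANT HOLDS

Trace:
Safe = {0,1,3,4}
R = {0,3}
  0: ok
  3: ok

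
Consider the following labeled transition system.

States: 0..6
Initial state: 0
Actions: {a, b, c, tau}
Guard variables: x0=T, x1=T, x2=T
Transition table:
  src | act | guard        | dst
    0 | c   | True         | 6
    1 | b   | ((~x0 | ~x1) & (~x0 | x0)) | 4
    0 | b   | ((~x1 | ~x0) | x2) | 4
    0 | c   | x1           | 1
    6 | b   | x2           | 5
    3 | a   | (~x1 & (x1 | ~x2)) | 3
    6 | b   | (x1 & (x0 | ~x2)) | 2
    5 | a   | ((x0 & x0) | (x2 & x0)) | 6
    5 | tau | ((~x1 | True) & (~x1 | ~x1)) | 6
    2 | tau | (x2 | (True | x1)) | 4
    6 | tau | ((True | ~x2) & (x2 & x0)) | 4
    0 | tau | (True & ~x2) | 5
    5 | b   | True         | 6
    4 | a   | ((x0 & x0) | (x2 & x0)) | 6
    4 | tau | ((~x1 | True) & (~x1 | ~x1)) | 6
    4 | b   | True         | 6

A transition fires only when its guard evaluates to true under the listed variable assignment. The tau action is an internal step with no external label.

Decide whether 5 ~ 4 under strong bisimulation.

Answer: BISIMILAR

Trace:
Compute ~ classes (split until stable):
  P[0] = {{0,1,2,3,4,5,6}}
  P[1] = {{0},{1,3},{2},{4,5},{6}}
5 equivalence class(es) (converged in 2)
5∈{4,5}, 4∈{4,5}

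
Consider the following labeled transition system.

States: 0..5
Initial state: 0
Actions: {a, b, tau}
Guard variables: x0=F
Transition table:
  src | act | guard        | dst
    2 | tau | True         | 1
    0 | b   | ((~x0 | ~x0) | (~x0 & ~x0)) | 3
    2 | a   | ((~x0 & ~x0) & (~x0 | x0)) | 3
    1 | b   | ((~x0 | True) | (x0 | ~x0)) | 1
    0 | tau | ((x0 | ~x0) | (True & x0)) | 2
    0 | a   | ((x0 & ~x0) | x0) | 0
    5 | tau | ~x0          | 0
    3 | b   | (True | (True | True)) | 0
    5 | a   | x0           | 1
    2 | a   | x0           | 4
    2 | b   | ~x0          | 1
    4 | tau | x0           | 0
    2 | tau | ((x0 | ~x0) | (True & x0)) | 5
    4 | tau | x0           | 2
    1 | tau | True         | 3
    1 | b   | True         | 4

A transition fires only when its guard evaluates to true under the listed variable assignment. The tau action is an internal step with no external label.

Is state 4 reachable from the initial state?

Answer: REACHABLE

Trace:
Guard filter leaves 11 enabled edge(s).
depth 0: {0}
depth 1: {2,3}  total {0,2,3}
depth 2: {1,5}  total {0,1,2,3,5}
depth 3: {4}  total {0,1,2,3,4,5}
R = {0,1,2,3,4,5}
trace reaching 4: tau·tau·b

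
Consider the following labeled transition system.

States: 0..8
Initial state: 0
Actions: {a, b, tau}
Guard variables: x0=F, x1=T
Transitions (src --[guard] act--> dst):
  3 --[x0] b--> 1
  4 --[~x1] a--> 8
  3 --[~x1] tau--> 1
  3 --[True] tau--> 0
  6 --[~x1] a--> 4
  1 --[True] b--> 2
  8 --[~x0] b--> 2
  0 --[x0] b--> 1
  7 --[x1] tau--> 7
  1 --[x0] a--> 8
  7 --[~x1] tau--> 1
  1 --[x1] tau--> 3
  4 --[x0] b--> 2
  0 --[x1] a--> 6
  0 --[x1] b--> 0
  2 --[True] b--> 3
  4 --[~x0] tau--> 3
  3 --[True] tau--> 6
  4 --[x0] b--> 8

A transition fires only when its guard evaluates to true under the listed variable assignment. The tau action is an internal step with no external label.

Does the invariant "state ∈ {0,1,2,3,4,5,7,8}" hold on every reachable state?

Inv-set: {0,1,2,3,4,5,7,8}
Reach set: {0,6}
  0: ok
  6: outside
witness against invariant: a → 6

Answer: INVARIANT VIOLATED at state 6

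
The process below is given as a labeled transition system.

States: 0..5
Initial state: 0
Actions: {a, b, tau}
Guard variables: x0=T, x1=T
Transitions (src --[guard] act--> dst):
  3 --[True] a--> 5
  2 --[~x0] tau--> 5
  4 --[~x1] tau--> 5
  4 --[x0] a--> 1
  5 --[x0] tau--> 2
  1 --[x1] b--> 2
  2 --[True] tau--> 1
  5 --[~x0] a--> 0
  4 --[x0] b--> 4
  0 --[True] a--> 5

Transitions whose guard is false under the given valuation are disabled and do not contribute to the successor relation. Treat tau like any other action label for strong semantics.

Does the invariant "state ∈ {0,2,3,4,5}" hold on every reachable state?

Answer: INVARIANT VIOLATED at state 1

Analysis:
Safe = {0,2,3,4,5}
R = {0,1,2,5}
  0: ok
  1: VIOLATES
  2: ok
  5: ok
counterexample path to 1: a·tau·tau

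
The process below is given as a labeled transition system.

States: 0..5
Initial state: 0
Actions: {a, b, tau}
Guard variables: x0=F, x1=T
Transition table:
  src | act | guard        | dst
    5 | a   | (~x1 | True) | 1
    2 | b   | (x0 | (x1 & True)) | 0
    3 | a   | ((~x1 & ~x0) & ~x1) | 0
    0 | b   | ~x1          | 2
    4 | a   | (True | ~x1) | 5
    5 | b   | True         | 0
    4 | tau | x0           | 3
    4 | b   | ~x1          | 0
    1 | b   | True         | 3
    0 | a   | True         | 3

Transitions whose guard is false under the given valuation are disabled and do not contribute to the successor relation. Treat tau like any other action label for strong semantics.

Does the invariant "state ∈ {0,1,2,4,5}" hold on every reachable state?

Allowed set {0,1,2,4,5}
Reach set: {0,3}
  0: safe
  3: ✗ unsafe
counterexample path to 3: a

Answer: INVARIANT VIOLATED at state 3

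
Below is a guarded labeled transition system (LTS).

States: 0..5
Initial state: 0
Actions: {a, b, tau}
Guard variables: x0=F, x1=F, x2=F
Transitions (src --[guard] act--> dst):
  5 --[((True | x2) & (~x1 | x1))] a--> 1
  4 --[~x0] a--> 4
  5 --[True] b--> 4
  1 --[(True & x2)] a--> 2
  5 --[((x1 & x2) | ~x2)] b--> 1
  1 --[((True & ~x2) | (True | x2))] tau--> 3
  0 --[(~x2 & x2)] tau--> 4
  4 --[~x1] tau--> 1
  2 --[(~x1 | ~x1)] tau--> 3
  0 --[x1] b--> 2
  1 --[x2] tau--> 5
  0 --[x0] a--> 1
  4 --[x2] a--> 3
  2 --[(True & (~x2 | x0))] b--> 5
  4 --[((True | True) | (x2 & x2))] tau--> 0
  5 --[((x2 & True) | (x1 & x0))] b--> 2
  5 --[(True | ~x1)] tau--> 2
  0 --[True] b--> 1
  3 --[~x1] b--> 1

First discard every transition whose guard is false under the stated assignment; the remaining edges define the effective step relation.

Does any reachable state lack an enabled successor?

Answer: DEADLOCK-FREE

Trace:
R = {0,1,3}
  0: b→1  [1 out]
  1: tau→3  [1 out]
  3: b→1  [1 out]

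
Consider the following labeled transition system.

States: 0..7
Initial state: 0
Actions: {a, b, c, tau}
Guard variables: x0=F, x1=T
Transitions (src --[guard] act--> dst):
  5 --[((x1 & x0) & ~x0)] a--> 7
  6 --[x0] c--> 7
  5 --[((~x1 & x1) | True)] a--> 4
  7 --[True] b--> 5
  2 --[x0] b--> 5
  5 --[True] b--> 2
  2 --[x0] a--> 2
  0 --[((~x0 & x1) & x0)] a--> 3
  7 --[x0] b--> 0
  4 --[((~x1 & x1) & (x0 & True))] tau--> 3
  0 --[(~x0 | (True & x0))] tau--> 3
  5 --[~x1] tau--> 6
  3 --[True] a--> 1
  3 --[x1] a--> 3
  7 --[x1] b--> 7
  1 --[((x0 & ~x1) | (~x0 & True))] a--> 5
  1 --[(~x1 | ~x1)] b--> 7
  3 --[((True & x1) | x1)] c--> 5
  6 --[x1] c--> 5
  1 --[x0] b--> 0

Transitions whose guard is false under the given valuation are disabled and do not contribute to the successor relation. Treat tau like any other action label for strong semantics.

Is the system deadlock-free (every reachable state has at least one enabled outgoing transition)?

Answer: DEADLOCK at state 2

Working:
Reachable = {0,1,2,3,4,5}
  0: tau→3  [1 exit(s)]
  1: a→5  [1 exit(s)]
  2: ∅  [deadlock]
  3: a→1  a→3  c→5  [3 exit(s)]
  4: ∅  [deadlock]
  5: a→4  b→2  [2 exit(s)]
trace reaching 2: tau·c·b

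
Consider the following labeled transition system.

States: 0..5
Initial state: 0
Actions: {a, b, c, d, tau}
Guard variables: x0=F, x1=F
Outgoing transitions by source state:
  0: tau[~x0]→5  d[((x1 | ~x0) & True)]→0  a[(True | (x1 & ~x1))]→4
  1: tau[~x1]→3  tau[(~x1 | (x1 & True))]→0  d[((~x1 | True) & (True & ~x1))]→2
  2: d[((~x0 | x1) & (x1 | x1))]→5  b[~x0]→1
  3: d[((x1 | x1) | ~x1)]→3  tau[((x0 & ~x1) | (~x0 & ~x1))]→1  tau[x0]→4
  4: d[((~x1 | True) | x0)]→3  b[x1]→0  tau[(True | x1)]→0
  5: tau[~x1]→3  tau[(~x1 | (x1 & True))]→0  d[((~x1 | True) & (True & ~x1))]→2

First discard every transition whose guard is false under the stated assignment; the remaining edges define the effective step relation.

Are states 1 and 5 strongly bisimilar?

Compute ~ classes (split until stable):
  round 0: {{0,1,2,3,4,5}}
  round 1: {{0},{1,3,4,5},{2}}
  round 2: {{0},{1,5},{2},{3},{4}}
Fixed point at round 3; 5 class(es).
1∈{1,5}, 5∈{1,5}

Answer: BISIMILAR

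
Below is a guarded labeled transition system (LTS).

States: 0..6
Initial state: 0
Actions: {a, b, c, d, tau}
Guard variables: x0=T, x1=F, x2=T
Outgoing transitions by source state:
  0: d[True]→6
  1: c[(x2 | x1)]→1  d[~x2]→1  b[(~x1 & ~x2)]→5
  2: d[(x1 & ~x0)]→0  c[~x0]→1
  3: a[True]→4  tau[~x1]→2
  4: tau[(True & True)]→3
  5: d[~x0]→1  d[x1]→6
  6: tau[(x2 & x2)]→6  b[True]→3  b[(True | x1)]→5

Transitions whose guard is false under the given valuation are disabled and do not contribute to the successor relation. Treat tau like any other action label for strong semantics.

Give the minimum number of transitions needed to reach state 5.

Answer: 2

Analysis:
Breadth-first toward 5:
  Layer 0: {0}
  Layer 1: {6}
  Layer 2: {3,5}
depth(5)=2, e.g. d·b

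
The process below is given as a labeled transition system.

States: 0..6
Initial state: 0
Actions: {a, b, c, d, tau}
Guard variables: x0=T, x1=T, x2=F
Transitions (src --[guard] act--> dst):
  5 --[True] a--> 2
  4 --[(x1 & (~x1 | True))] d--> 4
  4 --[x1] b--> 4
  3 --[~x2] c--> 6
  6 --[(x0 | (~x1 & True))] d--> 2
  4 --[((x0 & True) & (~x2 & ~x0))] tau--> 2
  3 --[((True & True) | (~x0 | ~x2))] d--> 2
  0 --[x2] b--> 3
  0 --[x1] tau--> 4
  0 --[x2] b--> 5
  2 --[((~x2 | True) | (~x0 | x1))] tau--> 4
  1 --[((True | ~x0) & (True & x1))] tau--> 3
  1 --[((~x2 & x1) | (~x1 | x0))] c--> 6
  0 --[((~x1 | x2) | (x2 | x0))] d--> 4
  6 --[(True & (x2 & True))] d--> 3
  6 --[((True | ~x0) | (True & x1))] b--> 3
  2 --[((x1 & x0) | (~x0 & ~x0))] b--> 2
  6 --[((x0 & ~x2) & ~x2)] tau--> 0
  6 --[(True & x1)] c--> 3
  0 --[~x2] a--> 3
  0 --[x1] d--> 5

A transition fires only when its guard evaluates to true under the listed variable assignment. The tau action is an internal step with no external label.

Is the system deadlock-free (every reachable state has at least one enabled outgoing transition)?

Answer: DEADLOCK-FREE

Analysis:
Reach set: {0,2,3,4,5,6}
  0: a→3  d→4  d→5  tau→4  [deg 4]
  2: b→2  tau→4  [deg 2]
  3: c→6  d→2  [deg 2]
  4: b→4  d→4  [deg 2]
  5: a→2  [deg 1]
  6: b→3  c→3  d→2  tau→0  [deg 4]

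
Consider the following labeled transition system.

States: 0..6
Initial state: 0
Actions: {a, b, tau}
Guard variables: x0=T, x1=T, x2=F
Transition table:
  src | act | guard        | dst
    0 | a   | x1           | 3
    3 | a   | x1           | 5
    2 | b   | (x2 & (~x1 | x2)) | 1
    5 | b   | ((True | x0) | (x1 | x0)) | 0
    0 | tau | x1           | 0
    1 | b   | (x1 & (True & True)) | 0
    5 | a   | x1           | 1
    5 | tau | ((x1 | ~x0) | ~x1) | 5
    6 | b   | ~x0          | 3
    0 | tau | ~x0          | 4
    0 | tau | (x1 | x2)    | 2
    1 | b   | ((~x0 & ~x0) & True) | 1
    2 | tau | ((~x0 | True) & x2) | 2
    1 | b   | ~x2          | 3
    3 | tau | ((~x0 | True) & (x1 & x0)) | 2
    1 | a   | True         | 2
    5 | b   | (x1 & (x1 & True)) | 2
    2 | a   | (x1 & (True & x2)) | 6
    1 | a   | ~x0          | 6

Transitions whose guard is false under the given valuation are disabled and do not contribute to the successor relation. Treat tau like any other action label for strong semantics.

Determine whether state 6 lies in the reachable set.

Answer: UNREACHABLE

Analysis:
Guard filter leaves 12 enabled edge(s).
Layer 0: {0}
Layer 1: {2,3}  cumulative {0,2,3}
Layer 2: {5}  cumulative {0,2,3,5}
Layer 3: {1}  cumulative {0,1,2,3,5}
Reachable = {0,1,2,3,5}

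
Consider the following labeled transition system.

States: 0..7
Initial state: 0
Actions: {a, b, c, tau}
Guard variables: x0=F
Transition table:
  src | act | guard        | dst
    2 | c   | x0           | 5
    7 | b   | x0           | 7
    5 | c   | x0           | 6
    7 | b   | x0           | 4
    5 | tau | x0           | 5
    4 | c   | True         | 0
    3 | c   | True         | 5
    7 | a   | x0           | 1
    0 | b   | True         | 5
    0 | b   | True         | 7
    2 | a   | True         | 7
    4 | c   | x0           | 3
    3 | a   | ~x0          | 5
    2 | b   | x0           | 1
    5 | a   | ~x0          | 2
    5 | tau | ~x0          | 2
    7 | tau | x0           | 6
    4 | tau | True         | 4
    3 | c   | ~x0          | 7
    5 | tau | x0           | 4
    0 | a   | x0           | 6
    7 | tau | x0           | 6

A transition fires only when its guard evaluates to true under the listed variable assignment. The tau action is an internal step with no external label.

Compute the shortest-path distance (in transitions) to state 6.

Breadth-first toward 6:
  Layer 0: {0}
  Layer 1: {5,7}
  Layer 2: {2}
6 never appears.

Answer: UNREACHABLE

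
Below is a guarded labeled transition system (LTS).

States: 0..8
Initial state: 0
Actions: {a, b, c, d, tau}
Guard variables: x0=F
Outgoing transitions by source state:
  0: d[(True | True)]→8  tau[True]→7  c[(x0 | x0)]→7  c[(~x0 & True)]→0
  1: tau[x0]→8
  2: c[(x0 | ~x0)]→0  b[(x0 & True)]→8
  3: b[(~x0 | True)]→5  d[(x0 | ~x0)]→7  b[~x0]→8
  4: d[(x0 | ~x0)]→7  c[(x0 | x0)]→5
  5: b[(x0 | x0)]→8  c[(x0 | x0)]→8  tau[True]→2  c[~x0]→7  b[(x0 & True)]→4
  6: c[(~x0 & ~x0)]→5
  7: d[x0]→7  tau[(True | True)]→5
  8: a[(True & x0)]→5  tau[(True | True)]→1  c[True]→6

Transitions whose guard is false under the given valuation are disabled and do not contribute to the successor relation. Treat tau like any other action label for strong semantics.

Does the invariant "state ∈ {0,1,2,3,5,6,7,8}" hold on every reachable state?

Safe = {0,1,2,3,5,6,7,8}
R = {0,1,2,5,6,7,8}
  0: safe
  1: safe
  2: safe
  5: safe
  6: safe
  7: safe
  8: safe

Answer: INVARIANT HOLDS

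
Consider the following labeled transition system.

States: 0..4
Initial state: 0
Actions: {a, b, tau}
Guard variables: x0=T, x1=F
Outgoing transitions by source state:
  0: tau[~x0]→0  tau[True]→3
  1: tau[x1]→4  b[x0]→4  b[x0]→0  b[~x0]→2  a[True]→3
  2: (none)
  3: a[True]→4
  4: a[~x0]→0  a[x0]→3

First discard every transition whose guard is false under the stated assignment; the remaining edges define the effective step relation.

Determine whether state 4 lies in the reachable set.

After dropping false guards: 6 live edges.
Layer 0: {0}
Layer 1: {3}  now seen {0,3}
Layer 2: {4}  now seen {0,3,4}
Reach set: {0,3,4}
Path to 4: tau·a

Answer: REACHABLE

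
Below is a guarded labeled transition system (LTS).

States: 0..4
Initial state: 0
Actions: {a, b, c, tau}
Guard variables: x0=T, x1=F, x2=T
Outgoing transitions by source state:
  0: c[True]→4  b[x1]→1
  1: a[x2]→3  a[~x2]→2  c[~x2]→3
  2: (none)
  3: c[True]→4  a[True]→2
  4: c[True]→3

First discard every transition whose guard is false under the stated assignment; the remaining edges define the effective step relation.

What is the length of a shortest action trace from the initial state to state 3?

Answer: 2

Working:
BFS to 3:
  L0 = {0}
  L1 = {4}
  L2 = {3}
3 enters at depth 2; path c·c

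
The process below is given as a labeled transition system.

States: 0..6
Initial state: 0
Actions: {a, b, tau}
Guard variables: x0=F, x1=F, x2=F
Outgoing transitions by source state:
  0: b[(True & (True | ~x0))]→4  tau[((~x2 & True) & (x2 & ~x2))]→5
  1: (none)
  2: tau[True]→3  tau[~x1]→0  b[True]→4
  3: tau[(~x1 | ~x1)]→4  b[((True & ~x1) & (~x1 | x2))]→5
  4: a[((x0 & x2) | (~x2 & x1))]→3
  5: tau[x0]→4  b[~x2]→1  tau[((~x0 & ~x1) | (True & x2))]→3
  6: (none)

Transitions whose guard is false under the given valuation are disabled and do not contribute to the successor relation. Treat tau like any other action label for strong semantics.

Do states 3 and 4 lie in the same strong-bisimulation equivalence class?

Bisimulation quotient by refinement:
  round 0: {{0,1,2,3,4,5,6}}
  round 1: {{0},{1,4,6},{2,3,5}}
  round 2: {{0},{1,4,6},{2},{3},{5}}
5 equivalence class(es) (converged in 3)
[3]={3}  [4]={1,4,6}

Answer: NOT BISIMILAR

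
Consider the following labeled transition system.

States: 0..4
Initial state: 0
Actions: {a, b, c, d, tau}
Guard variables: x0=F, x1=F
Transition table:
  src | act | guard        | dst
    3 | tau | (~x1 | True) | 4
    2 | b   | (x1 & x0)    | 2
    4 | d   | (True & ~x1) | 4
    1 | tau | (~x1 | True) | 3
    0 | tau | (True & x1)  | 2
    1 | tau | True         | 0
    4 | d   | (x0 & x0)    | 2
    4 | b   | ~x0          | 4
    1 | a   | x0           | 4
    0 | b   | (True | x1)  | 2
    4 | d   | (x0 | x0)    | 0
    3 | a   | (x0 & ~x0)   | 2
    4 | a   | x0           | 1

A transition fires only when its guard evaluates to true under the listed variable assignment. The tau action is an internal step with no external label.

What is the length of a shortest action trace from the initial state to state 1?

Layered search for 1:
  Layer 0: {0}
  Layer 1: {2}
1 never appears.

Answer: UNREACHABLE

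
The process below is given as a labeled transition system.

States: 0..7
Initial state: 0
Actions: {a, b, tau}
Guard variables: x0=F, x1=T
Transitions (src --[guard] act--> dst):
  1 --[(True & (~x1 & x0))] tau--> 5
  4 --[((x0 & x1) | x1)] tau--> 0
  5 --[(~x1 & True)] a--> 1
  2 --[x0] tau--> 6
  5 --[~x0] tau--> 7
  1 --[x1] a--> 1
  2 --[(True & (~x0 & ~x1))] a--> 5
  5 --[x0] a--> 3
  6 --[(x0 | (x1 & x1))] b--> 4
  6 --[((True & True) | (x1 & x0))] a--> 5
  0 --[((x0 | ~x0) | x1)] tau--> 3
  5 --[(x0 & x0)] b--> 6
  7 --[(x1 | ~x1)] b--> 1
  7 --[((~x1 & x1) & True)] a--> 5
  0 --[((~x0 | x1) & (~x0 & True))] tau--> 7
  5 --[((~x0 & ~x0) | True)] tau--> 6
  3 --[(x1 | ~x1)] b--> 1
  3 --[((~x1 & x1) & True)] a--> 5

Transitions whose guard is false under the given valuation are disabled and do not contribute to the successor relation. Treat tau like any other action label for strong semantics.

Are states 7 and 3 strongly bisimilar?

Compute ~ classes (split until stable):
  P[0] = {{0,1,2,3,4,5,6,7}}
  P[1] = {{0,4,5},{1},{2},{3,7},{6}}
  P[2] = {{0},{1},{2},{3,7},{4},{5},{6}}
7 equivalence class(es) (converged in 3)
[7]={3,7}  [3]={3,7}

Answer: BISIMILAR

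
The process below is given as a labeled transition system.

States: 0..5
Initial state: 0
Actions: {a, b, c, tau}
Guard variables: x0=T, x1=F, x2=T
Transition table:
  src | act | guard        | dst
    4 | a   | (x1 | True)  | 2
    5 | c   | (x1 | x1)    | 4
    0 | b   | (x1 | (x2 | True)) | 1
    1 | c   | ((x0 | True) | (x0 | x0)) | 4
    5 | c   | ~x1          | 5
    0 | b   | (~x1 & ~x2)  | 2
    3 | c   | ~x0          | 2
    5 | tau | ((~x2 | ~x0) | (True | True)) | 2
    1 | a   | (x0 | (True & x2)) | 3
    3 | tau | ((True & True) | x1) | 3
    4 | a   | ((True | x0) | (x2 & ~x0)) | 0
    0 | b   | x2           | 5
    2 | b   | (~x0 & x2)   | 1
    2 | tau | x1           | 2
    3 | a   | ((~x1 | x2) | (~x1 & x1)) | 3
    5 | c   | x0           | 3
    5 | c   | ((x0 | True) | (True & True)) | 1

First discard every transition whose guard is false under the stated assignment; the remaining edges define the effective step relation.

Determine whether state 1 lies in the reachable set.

Guard filter leaves 12 enabled edge(s).
depth 0: {0}
depth 1: {1,5}  cumulative {0,1,5}
depth 2: {2,3,4}  cumulative {0,1,2,3,4,5}
R = {0,1,2,3,4,5}
trace reaching 1: b

Answer: REACHABLE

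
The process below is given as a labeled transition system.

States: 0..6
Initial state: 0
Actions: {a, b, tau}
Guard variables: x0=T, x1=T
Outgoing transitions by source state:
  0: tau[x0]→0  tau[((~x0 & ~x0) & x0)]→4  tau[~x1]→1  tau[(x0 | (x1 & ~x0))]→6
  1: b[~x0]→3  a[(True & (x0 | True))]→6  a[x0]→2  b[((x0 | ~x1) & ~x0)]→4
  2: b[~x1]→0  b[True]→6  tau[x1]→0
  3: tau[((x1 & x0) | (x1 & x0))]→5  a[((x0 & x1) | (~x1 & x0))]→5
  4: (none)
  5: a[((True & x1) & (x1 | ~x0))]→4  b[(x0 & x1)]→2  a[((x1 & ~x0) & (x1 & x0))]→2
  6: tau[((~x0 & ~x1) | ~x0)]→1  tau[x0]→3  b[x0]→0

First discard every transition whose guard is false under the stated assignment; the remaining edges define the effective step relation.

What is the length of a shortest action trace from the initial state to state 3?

Answer: 2

Analysis:
Breadth-first toward 3:
  Layer 0: {0}
  Layer 1: {6}
  Layer 2: {3}
3 enters at depth 2; path tau·tau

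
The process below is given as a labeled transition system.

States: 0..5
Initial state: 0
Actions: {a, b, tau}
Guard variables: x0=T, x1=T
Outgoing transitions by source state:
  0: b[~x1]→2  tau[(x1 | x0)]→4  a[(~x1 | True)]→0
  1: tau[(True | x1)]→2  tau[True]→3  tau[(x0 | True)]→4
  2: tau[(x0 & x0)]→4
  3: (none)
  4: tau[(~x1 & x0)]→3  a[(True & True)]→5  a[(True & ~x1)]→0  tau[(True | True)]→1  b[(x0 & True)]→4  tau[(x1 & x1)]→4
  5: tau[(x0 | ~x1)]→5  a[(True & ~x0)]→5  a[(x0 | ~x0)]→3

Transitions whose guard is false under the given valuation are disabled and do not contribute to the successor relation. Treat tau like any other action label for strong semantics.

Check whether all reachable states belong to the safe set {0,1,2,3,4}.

Allowed set {0,1,2,3,4}
Reach set: {0,1,2,3,4,5}
  0: ok
  1: ok
  2: ok
  3: ok
  4: ok
  5: ✗ unsafe
reach 5 via tau·a — violates

Answer: INVARIANT VIOLATED at state 5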